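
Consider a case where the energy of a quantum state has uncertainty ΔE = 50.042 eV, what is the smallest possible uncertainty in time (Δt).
6.577 as

Using the energy-time uncertainty principle:
ΔEΔt ≥ ℏ/2

The minimum uncertainty in time is:
Δt_min = ℏ/(2ΔE)
Δt_min = (1.055e-34 J·s) / (2 × 8.018e-18 J)
Δt_min = 6.577e-18 s = 6.577 as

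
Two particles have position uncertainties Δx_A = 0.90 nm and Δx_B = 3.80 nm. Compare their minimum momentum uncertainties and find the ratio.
Particle A has the larger minimum momentum uncertainty, by a factor of 4.22.

For each particle, the minimum momentum uncertainty is Δp_min = ℏ/(2Δx):

Particle A: Δp_A = ℏ/(2×9.000e-10 m) = 5.859e-26 kg·m/s
Particle B: Δp_B = ℏ/(2×3.800e-09 m) = 1.388e-26 kg·m/s

Ratio: Δp_A/Δp_B = 4.22

Since Δp_min ∝ 1/Δx, the particle with smaller position uncertainty (A) has larger momentum uncertainty.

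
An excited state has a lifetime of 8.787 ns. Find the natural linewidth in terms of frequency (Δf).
9.056 MHz

Using the energy-time uncertainty principle and E = hf:
ΔEΔt ≥ ℏ/2
hΔf·Δt ≥ ℏ/2

The minimum frequency uncertainty is:
Δf = ℏ/(2hτ) = 1/(4πτ)
Δf = 1/(4π × 8.787e-09 s)
Δf = 9.056e+06 Hz = 9.056 MHz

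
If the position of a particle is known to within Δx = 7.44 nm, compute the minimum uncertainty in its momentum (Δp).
7.087 × 10^-27 kg·m/s

Using the Heisenberg uncertainty principle:
ΔxΔp ≥ ℏ/2

The minimum uncertainty in momentum is:
Δp_min = ℏ/(2Δx)
Δp_min = (1.055e-34 J·s) / (2 × 7.440e-09 m)
Δp_min = 7.087e-27 kg·m/s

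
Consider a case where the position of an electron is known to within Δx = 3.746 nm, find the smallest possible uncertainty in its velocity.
15.452 km/s

Using the Heisenberg uncertainty principle and Δp = mΔv:
ΔxΔp ≥ ℏ/2
Δx(mΔv) ≥ ℏ/2

The minimum uncertainty in velocity is:
Δv_min = ℏ/(2mΔx)
Δv_min = (1.055e-34 J·s) / (2 × 9.109e-31 kg × 3.746e-09 m)
Δv_min = 1.545e+04 m/s = 15.452 km/s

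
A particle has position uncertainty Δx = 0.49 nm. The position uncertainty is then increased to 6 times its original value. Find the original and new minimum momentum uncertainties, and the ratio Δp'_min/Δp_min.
Original Δp_min = 1.076 × 10^-25 kg·m/s; new Δp'_min = 1.793 × 10^-26 kg·m/s; ratio Δp'_min/Δp_min = 1/6.

From the uncertainty principle ΔxΔp ≥ ℏ/2, the minimum momentum uncertainty is Δp_min = ℏ/(2Δx).

Original (Δx = 0.49 nm = 4.900e-10 m):
Δp_min = (1.055e-34 J·s)/(2 × 4.900e-10 m) = 1.076e-25 kg·m/s

When Δx → 6Δx:
Δp'_min = ℏ/(2 × 6Δx) = (1/6) × ℏ/(2Δx) = (1/6) × Δp_min
Δp'_min = 1/6 × 1.076e-25 kg·m/s = 1.793e-26 kg·m/s

Since Δp_min ∝ 1/Δx, when Δx is increased to 6 times its original value, Δp_min decreases to 1/6 of its original value.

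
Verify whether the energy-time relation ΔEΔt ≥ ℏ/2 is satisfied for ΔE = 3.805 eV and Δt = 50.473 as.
No, it violates the uncertainty relation.

Calculate the product ΔEΔt:
ΔE = 3.805 eV = 6.096e-19 J
ΔEΔt = (6.096e-19 J) × (5.047e-17 s)
ΔEΔt = 3.077e-35 J·s

Compare to the minimum allowed value ℏ/2:
ℏ/2 = 5.273e-35 J·s

Since ΔEΔt = 3.077e-35 J·s < 5.273e-35 J·s = ℏ/2,
this violates the uncertainty relation.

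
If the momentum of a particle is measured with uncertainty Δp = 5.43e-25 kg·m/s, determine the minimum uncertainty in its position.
97.106 pm

Using the Heisenberg uncertainty principle:
ΔxΔp ≥ ℏ/2

The minimum uncertainty in position is:
Δx_min = ℏ/(2Δp)
Δx_min = (1.055e-34 J·s) / (2 × 5.430e-25 kg·m/s)
Δx_min = 9.711e-11 m = 97.106 pm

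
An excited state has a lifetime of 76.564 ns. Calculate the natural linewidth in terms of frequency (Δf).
1.039 MHz

Using the energy-time uncertainty principle and E = hf:
ΔEΔt ≥ ℏ/2
hΔf·Δt ≥ ℏ/2

The minimum frequency uncertainty is:
Δf = ℏ/(2hτ) = 1/(4πτ)
Δf = 1/(4π × 7.656e-08 s)
Δf = 1.039e+06 Hz = 1.039 MHz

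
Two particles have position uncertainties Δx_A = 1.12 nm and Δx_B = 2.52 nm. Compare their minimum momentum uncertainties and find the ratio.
Particle A has the larger minimum momentum uncertainty, by a factor of 2.25.

For each particle, the minimum momentum uncertainty is Δp_min = ℏ/(2Δx):

Particle A: Δp_A = ℏ/(2×1.120e-09 m) = 4.708e-26 kg·m/s
Particle B: Δp_B = ℏ/(2×2.520e-09 m) = 2.092e-26 kg·m/s

Ratio: Δp_A/Δp_B = 2.25

Since Δp_min ∝ 1/Δx, the particle with smaller position uncertainty (A) has larger momentum uncertainty.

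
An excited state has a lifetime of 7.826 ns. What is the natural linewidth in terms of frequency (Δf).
10.168 MHz

Using the energy-time uncertainty principle and E = hf:
ΔEΔt ≥ ℏ/2
hΔf·Δt ≥ ℏ/2

The minimum frequency uncertainty is:
Δf = ℏ/(2hτ) = 1/(4πτ)
Δf = 1/(4π × 7.826e-09 s)
Δf = 1.017e+07 Hz = 10.168 MHz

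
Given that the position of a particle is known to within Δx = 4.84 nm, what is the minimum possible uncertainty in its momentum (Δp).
1.089 × 10^-26 kg·m/s

Using the Heisenberg uncertainty principle:
ΔxΔp ≥ ℏ/2

The minimum uncertainty in momentum is:
Δp_min = ℏ/(2Δx)
Δp_min = (1.055e-34 J·s) / (2 × 4.840e-09 m)
Δp_min = 1.089e-26 kg·m/s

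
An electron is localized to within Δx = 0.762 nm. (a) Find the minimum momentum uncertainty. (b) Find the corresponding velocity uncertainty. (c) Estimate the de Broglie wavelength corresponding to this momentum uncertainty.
(a) Δp_min = 6.920 × 10^-26 kg·m/s
(b) Δv_min = 75.963 km/s
(c) λ_dB = 9.576 nm

Step-by-step:

(a) From the uncertainty principle:
Δp_min = ℏ/(2Δx) = (1.055e-34 J·s)/(2 × 7.620e-10 m) = 6.920e-26 kg·m/s

(b) The velocity uncertainty:
Δv = Δp/m = (6.920e-26 kg·m/s)/(9.109e-31 kg) = 7.596e+04 m/s = 75.963 km/s

(c) The de Broglie wavelength for this momentum:
λ = h/p = (6.626e-34 J·s)/(6.920e-26 kg·m/s) = 9.576e-09 m = 9.576 nm

Note: The de Broglie wavelength is comparable to the localization size, as expected from wave-particle duality.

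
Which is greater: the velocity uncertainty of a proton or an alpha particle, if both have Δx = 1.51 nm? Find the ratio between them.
The proton has the larger minimum velocity uncertainty, by a ratio of 4.0.

For both particles, Δp_min = ℏ/(2Δx) = 3.492e-26 kg·m/s (same for both).

The velocity uncertainty is Δv = Δp/m:
- proton: Δv = 3.492e-26 / 1.673e-27 = 2.088e+01 m/s = 20.877 m/s
- alpha particle: Δv = 3.492e-26 / 6.645e-27 = 5.255e+00 m/s = 5.255 m/s

Ratio: 2.088e+01 / 5.255e+00 = 4.0

The lighter particle has larger velocity uncertainty because Δv ∝ 1/m.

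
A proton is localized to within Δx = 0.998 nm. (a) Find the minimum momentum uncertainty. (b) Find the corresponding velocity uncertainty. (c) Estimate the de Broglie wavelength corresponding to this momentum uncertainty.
(a) Δp_min = 5.283 × 10^-26 kg·m/s
(b) Δv_min = 31.588 m/s
(c) λ_dB = 12.541 nm

Step-by-step:

(a) From the uncertainty principle:
Δp_min = ℏ/(2Δx) = (1.055e-34 J·s)/(2 × 9.980e-10 m) = 5.283e-26 kg·m/s

(b) The velocity uncertainty:
Δv = Δp/m = (5.283e-26 kg·m/s)/(1.673e-27 kg) = 3.159e+01 m/s = 31.588 m/s

(c) The de Broglie wavelength for this momentum:
λ = h/p = (6.626e-34 J·s)/(5.283e-26 kg·m/s) = 1.254e-08 m = 12.541 nm

Note: The de Broglie wavelength is comparable to the localization size, as expected from wave-particle duality.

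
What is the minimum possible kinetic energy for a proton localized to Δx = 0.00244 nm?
871.314 meV

Localizing a particle requires giving it sufficient momentum uncertainty:

1. From uncertainty principle: Δp ≥ ℏ/(2Δx)
   Δp_min = (1.055e-34 J·s) / (2 × 2.440e-12 m)
   Δp_min = 2.161e-23 kg·m/s

2. This momentum uncertainty corresponds to kinetic energy:
   KE ≈ (Δp)²/(2m) = (2.161e-23)²/(2 × 1.673e-27 kg)
   KE = 1.396e-19 J = 871.314 meV

Tighter localization requires more energy.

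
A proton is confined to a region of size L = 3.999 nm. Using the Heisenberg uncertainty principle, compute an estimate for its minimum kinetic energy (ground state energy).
324.378 neV

Using the uncertainty principle to estimate ground state energy:

1. The position uncertainty is approximately the confinement size:
   Δx ≈ L = 3.999e-09 m

2. From ΔxΔp ≥ ℏ/2, the minimum momentum uncertainty is:
   Δp ≈ ℏ/(2L) = 1.319e-26 kg·m/s

3. The kinetic energy is approximately:
   KE ≈ (Δp)²/(2m) = (1.319e-26)²/(2 × 1.673e-27 kg)
   KE ≈ 5.197e-26 J = 324.378 neV

This is an order-of-magnitude estimate of the ground state energy.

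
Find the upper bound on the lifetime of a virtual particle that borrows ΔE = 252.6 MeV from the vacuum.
1.303 ys

Using the energy-time uncertainty principle:
ΔEΔt ≥ ℏ/2

For a virtual particle borrowing energy ΔE, the maximum lifetime is:
Δt_max = ℏ/(2ΔE)

Converting energy:
ΔE = 252.6 MeV = 4.047e-11 J

Δt_max = (1.055e-34 J·s) / (2 × 4.047e-11 J)
Δt_max = 1.303e-24 s = 1.303 ys

Virtual particles with higher borrowed energy exist for shorter times.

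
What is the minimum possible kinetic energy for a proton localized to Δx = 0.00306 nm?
554.002 meV

Localizing a particle requires giving it sufficient momentum uncertainty:

1. From uncertainty principle: Δp ≥ ℏ/(2Δx)
   Δp_min = (1.055e-34 J·s) / (2 × 3.060e-12 m)
   Δp_min = 1.723e-23 kg·m/s

2. This momentum uncertainty corresponds to kinetic energy:
   KE ≈ (Δp)²/(2m) = (1.723e-23)²/(2 × 1.673e-27 kg)
   KE = 8.876e-20 J = 554.002 meV

Tighter localization requires more energy.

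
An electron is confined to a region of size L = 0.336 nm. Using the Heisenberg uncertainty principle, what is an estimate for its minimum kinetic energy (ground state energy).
84.369 meV

Using the uncertainty principle to estimate ground state energy:

1. The position uncertainty is approximately the confinement size:
   Δx ≈ L = 3.360e-10 m

2. From ΔxΔp ≥ ℏ/2, the minimum momentum uncertainty is:
   Δp ≈ ℏ/(2L) = 1.569e-25 kg·m/s

3. The kinetic energy is approximately:
   KE ≈ (Δp)²/(2m) = (1.569e-25)²/(2 × 9.109e-31 kg)
   KE ≈ 1.352e-20 J = 84.369 meV

This is an order-of-magnitude estimate of the ground state energy.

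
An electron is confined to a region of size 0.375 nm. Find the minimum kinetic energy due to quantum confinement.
67.733 meV

Using the uncertainty principle:

1. Position uncertainty: Δx ≈ 3.750e-10 m
2. Minimum momentum uncertainty: Δp = ℏ/(2Δx) = 1.406e-25 kg·m/s
3. Minimum kinetic energy:
   KE = (Δp)²/(2m) = (1.406e-25)²/(2 × 9.109e-31 kg)
   KE = 1.085e-20 J = 67.733 meV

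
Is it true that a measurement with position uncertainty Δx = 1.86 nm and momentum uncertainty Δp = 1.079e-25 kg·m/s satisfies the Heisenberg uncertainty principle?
Yes, it satisfies the uncertainty principle.

Calculate the product ΔxΔp:
ΔxΔp = (1.860e-09 m) × (1.079e-25 kg·m/s)
ΔxΔp = 2.007e-34 J·s

Compare to the minimum allowed value ℏ/2:
ℏ/2 = 5.273e-35 J·s

Since ΔxΔp = 2.007e-34 J·s ≥ 5.273e-35 J·s = ℏ/2,
the measurement satisfies the uncertainty principle.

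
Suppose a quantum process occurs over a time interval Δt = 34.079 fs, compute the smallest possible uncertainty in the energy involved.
9.657 meV

Using the energy-time uncertainty principle:
ΔEΔt ≥ ℏ/2

The minimum uncertainty in energy is:
ΔE_min = ℏ/(2Δt)
ΔE_min = (1.055e-34 J·s) / (2 × 3.408e-14 s)
ΔE_min = 1.547e-21 J = 9.657 meV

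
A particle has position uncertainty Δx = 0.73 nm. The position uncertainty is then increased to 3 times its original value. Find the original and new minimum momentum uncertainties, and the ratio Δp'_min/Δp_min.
Original Δp_min = 7.223 × 10^-26 kg·m/s; new Δp'_min = 2.408 × 10^-26 kg·m/s; ratio Δp'_min/Δp_min = 1/3.

From the uncertainty principle ΔxΔp ≥ ℏ/2, the minimum momentum uncertainty is Δp_min = ℏ/(2Δx).

Original (Δx = 0.73 nm = 7.300e-10 m):
Δp_min = (1.055e-34 J·s)/(2 × 7.300e-10 m) = 7.223e-26 kg·m/s

When Δx → 3Δx:
Δp'_min = ℏ/(2 × 3Δx) = (1/3) × ℏ/(2Δx) = (1/3) × Δp_min
Δp'_min = 1/3 × 7.223e-26 kg·m/s = 2.408e-26 kg·m/s

Since Δp_min ∝ 1/Δx, when Δx is increased to 3 times its original value, Δp_min decreases to 1/3 of its original value.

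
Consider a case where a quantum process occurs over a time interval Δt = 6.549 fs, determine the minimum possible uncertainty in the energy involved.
50.253 meV

Using the energy-time uncertainty principle:
ΔEΔt ≥ ℏ/2

The minimum uncertainty in energy is:
ΔE_min = ℏ/(2Δt)
ΔE_min = (1.055e-34 J·s) / (2 × 6.549e-15 s)
ΔE_min = 8.051e-21 J = 50.253 meV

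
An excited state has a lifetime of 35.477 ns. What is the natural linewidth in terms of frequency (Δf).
2.243 MHz

Using the energy-time uncertainty principle and E = hf:
ΔEΔt ≥ ℏ/2
hΔf·Δt ≥ ℏ/2

The minimum frequency uncertainty is:
Δf = ℏ/(2hτ) = 1/(4πτ)
Δf = 1/(4π × 3.548e-08 s)
Δf = 2.243e+06 Hz = 2.243 MHz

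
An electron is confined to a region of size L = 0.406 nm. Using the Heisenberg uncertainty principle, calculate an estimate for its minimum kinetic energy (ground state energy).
57.784 meV

Using the uncertainty principle to estimate ground state energy:

1. The position uncertainty is approximately the confinement size:
   Δx ≈ L = 4.060e-10 m

2. From ΔxΔp ≥ ℏ/2, the minimum momentum uncertainty is:
   Δp ≈ ℏ/(2L) = 1.299e-25 kg·m/s

3. The kinetic energy is approximately:
   KE ≈ (Δp)²/(2m) = (1.299e-25)²/(2 × 9.109e-31 kg)
   KE ≈ 9.258e-21 J = 57.784 meV

This is an order-of-magnitude estimate of the ground state energy.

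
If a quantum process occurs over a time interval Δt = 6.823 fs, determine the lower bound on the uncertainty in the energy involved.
48.235 meV

Using the energy-time uncertainty principle:
ΔEΔt ≥ ℏ/2

The minimum uncertainty in energy is:
ΔE_min = ℏ/(2Δt)
ΔE_min = (1.055e-34 J·s) / (2 × 6.823e-15 s)
ΔE_min = 7.728e-21 J = 48.235 meV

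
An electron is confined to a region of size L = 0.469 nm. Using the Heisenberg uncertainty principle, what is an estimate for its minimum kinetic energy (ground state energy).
43.303 meV

Using the uncertainty principle to estimate ground state energy:

1. The position uncertainty is approximately the confinement size:
   Δx ≈ L = 4.690e-10 m

2. From ΔxΔp ≥ ℏ/2, the minimum momentum uncertainty is:
   Δp ≈ ℏ/(2L) = 1.124e-25 kg·m/s

3. The kinetic energy is approximately:
   KE ≈ (Δp)²/(2m) = (1.124e-25)²/(2 × 9.109e-31 kg)
   KE ≈ 6.938e-21 J = 43.303 meV

This is an order-of-magnitude estimate of the ground state energy.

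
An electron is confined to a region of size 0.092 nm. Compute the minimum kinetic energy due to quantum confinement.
1.125 eV

Using the uncertainty principle:

1. Position uncertainty: Δx ≈ 9.200e-11 m
2. Minimum momentum uncertainty: Δp = ℏ/(2Δx) = 5.731e-25 kg·m/s
3. Minimum kinetic energy:
   KE = (Δp)²/(2m) = (5.731e-25)²/(2 × 9.109e-31 kg)
   KE = 1.803e-19 J = 1.125 eV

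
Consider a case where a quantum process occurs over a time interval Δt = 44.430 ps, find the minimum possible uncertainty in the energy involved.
7.407 μeV

Using the energy-time uncertainty principle:
ΔEΔt ≥ ℏ/2

The minimum uncertainty in energy is:
ΔE_min = ℏ/(2Δt)
ΔE_min = (1.055e-34 J·s) / (2 × 4.443e-11 s)
ΔE_min = 1.187e-24 J = 7.407 μeV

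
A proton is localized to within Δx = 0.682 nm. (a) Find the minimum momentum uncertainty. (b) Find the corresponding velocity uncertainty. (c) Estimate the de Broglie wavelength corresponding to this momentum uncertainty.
(a) Δp_min = 7.731 × 10^-26 kg·m/s
(b) Δv_min = 46.224 m/s
(c) λ_dB = 8.570 nm

Step-by-step:

(a) From the uncertainty principle:
Δp_min = ℏ/(2Δx) = (1.055e-34 J·s)/(2 × 6.820e-10 m) = 7.731e-26 kg·m/s

(b) The velocity uncertainty:
Δv = Δp/m = (7.731e-26 kg·m/s)/(1.673e-27 kg) = 4.622e+01 m/s = 46.224 m/s

(c) The de Broglie wavelength for this momentum:
λ = h/p = (6.626e-34 J·s)/(7.731e-26 kg·m/s) = 8.570e-09 m = 8.570 nm

Note: The de Broglie wavelength is comparable to the localization size, as expected from wave-particle duality.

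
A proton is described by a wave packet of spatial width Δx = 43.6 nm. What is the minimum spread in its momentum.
1.209 × 10^-27 kg·m/s

For a wave packet, the spatial width Δx and momentum spread Δp are related by the uncertainty principle:
ΔxΔp ≥ ℏ/2

The minimum momentum spread is:
Δp_min = ℏ/(2Δx)
Δp_min = (1.055e-34 J·s) / (2 × 4.360e-08 m)
Δp_min = 1.209e-27 kg·m/s

A wave packet cannot have both a well-defined position and well-defined momentum.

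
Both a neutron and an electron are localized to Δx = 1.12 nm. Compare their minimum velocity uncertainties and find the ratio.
The electron has the larger minimum velocity uncertainty, by a ratio of 1838.7.

For both particles, Δp_min = ℏ/(2Δx) = 4.708e-26 kg·m/s (same for both).

The velocity uncertainty is Δv = Δp/m:
- neutron: Δv = 4.708e-26 / 1.675e-27 = 2.811e+01 m/s = 28.108 m/s
- electron: Δv = 4.708e-26 / 9.109e-31 = 5.168e+04 m/s = 51.682 km/s

Ratio: 5.168e+04 / 2.811e+01 = 1838.7

The lighter particle has larger velocity uncertainty because Δv ∝ 1/m.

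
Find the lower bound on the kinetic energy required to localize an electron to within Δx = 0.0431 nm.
5.128 eV

Localizing a particle requires giving it sufficient momentum uncertainty:

1. From uncertainty principle: Δp ≥ ℏ/(2Δx)
   Δp_min = (1.055e-34 J·s) / (2 × 4.310e-11 m)
   Δp_min = 1.223e-24 kg·m/s

2. This momentum uncertainty corresponds to kinetic energy:
   KE ≈ (Δp)²/(2m) = (1.223e-24)²/(2 × 9.109e-31 kg)
   KE = 8.215e-19 J = 5.128 eV

Tighter localization requires more energy.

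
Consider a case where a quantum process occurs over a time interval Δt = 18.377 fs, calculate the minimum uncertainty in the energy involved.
17.909 meV

Using the energy-time uncertainty principle:
ΔEΔt ≥ ℏ/2

The minimum uncertainty in energy is:
ΔE_min = ℏ/(2Δt)
ΔE_min = (1.055e-34 J·s) / (2 × 1.838e-14 s)
ΔE_min = 2.869e-21 J = 17.909 meV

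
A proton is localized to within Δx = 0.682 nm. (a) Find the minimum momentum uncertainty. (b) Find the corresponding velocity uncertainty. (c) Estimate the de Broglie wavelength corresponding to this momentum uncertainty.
(a) Δp_min = 7.731 × 10^-26 kg·m/s
(b) Δv_min = 46.224 m/s
(c) λ_dB = 8.570 nm

Step-by-step:

(a) From the uncertainty principle:
Δp_min = ℏ/(2Δx) = (1.055e-34 J·s)/(2 × 6.820e-10 m) = 7.731e-26 kg·m/s

(b) The velocity uncertainty:
Δv = Δp/m = (7.731e-26 kg·m/s)/(1.673e-27 kg) = 4.622e+01 m/s = 46.224 m/s

(c) The de Broglie wavelength for this momentum:
λ = h/p = (6.626e-34 J·s)/(7.731e-26 kg·m/s) = 8.570e-09 m = 8.570 nm

Note: The de Broglie wavelength is comparable to the localization size, as expected from wave-particle duality.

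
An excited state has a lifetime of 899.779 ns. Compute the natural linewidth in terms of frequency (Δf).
88.441 kHz

Using the energy-time uncertainty principle and E = hf:
ΔEΔt ≥ ℏ/2
hΔf·Δt ≥ ℏ/2

The minimum frequency uncertainty is:
Δf = ℏ/(2hτ) = 1/(4πτ)
Δf = 1/(4π × 8.998e-07 s)
Δf = 8.844e+04 Hz = 88.441 kHz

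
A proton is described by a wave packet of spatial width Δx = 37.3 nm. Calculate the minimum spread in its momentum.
1.414 × 10^-27 kg·m/s

For a wave packet, the spatial width Δx and momentum spread Δp are related by the uncertainty principle:
ΔxΔp ≥ ℏ/2

The minimum momentum spread is:
Δp_min = ℏ/(2Δx)
Δp_min = (1.055e-34 J·s) / (2 × 3.730e-08 m)
Δp_min = 1.414e-27 kg·m/s

A wave packet cannot have both a well-defined position and well-defined momentum.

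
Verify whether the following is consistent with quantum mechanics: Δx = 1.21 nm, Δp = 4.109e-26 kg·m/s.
No, it violates the uncertainty principle (impossible measurement).

Calculate the product ΔxΔp:
ΔxΔp = (1.210e-09 m) × (4.109e-26 kg·m/s)
ΔxΔp = 4.972e-35 J·s

Compare to the minimum allowed value ℏ/2:
ℏ/2 = 5.273e-35 J·s

Since ΔxΔp = 4.972e-35 J·s < 5.273e-35 J·s = ℏ/2,
the measurement violates the uncertainty principle.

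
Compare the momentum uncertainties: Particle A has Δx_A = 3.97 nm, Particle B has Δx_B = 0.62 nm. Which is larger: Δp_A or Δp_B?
Particle B has the larger minimum momentum uncertainty, by a factor of 6.40.

For each particle, the minimum momentum uncertainty is Δp_min = ℏ/(2Δx):

Particle A: Δp_A = ℏ/(2×3.970e-09 m) = 1.328e-26 kg·m/s
Particle B: Δp_B = ℏ/(2×6.200e-10 m) = 8.505e-26 kg·m/s

Ratio: Δp_B/Δp_A = 6.40

Since Δp_min ∝ 1/Δx, the particle with smaller position uncertainty (B) has larger momentum uncertainty.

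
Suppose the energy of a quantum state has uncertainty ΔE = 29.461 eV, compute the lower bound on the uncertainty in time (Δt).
11.171 as

Using the energy-time uncertainty principle:
ΔEΔt ≥ ℏ/2

The minimum uncertainty in time is:
Δt_min = ℏ/(2ΔE)
Δt_min = (1.055e-34 J·s) / (2 × 4.720e-18 J)
Δt_min = 1.117e-17 s = 11.171 as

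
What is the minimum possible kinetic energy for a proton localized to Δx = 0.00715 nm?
101.471 meV

Localizing a particle requires giving it sufficient momentum uncertainty:

1. From uncertainty principle: Δp ≥ ℏ/(2Δx)
   Δp_min = (1.055e-34 J·s) / (2 × 7.150e-12 m)
   Δp_min = 7.375e-24 kg·m/s

2. This momentum uncertainty corresponds to kinetic energy:
   KE ≈ (Δp)²/(2m) = (7.375e-24)²/(2 × 1.673e-27 kg)
   KE = 1.626e-20 J = 101.471 meV

Tighter localization requires more energy.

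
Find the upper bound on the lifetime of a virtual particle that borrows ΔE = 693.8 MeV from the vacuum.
4.744 × 10^-25 s

Using the energy-time uncertainty principle:
ΔEΔt ≥ ℏ/2

For a virtual particle borrowing energy ΔE, the maximum lifetime is:
Δt_max = ℏ/(2ΔE)

Converting energy:
ΔE = 693.8 MeV = 1.112e-10 J

Δt_max = (1.055e-34 J·s) / (2 × 1.112e-10 J)
Δt_max = 4.744e-25 s = 4.744 × 10^-25 s

Virtual particles with higher borrowed energy exist for shorter times.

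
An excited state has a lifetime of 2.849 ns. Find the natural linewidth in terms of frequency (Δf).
27.932 MHz

Using the energy-time uncertainty principle and E = hf:
ΔEΔt ≥ ℏ/2
hΔf·Δt ≥ ℏ/2

The minimum frequency uncertainty is:
Δf = ℏ/(2hτ) = 1/(4πτ)
Δf = 1/(4π × 2.849e-09 s)
Δf = 2.793e+07 Hz = 27.932 MHz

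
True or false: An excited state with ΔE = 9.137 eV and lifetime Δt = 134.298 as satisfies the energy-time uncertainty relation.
Yes, it satisfies the uncertainty relation.

Calculate the product ΔEΔt:
ΔE = 9.137 eV = 1.464e-18 J
ΔEΔt = (1.464e-18 J) × (1.343e-16 s)
ΔEΔt = 1.966e-34 J·s

Compare to the minimum allowed value ℏ/2:
ℏ/2 = 5.273e-35 J·s

Since ΔEΔt = 1.966e-34 J·s ≥ 5.273e-35 J·s = ℏ/2,
this satisfies the uncertainty relation.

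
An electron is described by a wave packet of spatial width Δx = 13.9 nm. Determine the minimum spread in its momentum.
3.793 × 10^-27 kg·m/s

For a wave packet, the spatial width Δx and momentum spread Δp are related by the uncertainty principle:
ΔxΔp ≥ ℏ/2

The minimum momentum spread is:
Δp_min = ℏ/(2Δx)
Δp_min = (1.055e-34 J·s) / (2 × 1.390e-08 m)
Δp_min = 3.793e-27 kg·m/s

A wave packet cannot have both a well-defined position and well-defined momentum.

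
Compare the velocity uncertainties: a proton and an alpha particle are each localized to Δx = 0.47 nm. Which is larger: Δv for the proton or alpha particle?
The proton has the larger minimum velocity uncertainty, by a ratio of 4.0.

For both particles, Δp_min = ℏ/(2Δx) = 1.122e-25 kg·m/s (same for both).

The velocity uncertainty is Δv = Δp/m:
- proton: Δv = 1.122e-25 / 1.673e-27 = 6.707e+01 m/s = 67.073 m/s
- alpha particle: Δv = 1.122e-25 / 6.645e-27 = 1.688e+01 m/s = 16.884 m/s

Ratio: 6.707e+01 / 1.688e+01 = 4.0

The lighter particle has larger velocity uncertainty because Δv ∝ 1/m.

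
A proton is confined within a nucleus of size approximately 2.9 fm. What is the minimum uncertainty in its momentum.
1.818 × 10^-20 kg·m/s

Using the Heisenberg uncertainty principle:
ΔxΔp ≥ ℏ/2

With Δx ≈ L = 2.900e-15 m (the confinement size):
Δp_min = ℏ/(2Δx)
Δp_min = (1.055e-34 J·s) / (2 × 2.900e-15 m)
Δp_min = 1.818e-20 kg·m/s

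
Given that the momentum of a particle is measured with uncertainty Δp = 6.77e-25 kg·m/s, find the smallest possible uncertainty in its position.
77.886 pm

Using the Heisenberg uncertainty principle:
ΔxΔp ≥ ℏ/2

The minimum uncertainty in position is:
Δx_min = ℏ/(2Δp)
Δx_min = (1.055e-34 J·s) / (2 × 6.770e-25 kg·m/s)
Δx_min = 7.789e-11 m = 77.886 pm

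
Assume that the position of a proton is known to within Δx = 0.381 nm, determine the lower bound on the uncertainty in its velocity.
82.742 m/s

Using the Heisenberg uncertainty principle and Δp = mΔv:
ΔxΔp ≥ ℏ/2
Δx(mΔv) ≥ ℏ/2

The minimum uncertainty in velocity is:
Δv_min = ℏ/(2mΔx)
Δv_min = (1.055e-34 J·s) / (2 × 1.673e-27 kg × 3.810e-10 m)
Δv_min = 8.274e+01 m/s = 82.742 m/s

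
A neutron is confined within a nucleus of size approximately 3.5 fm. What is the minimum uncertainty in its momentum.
1.507 × 10^-20 kg·m/s

Using the Heisenberg uncertainty principle:
ΔxΔp ≥ ℏ/2

With Δx ≈ L = 3.500e-15 m (the confinement size):
Δp_min = ℏ/(2Δx)
Δp_min = (1.055e-34 J·s) / (2 × 3.500e-15 m)
Δp_min = 1.507e-20 kg·m/s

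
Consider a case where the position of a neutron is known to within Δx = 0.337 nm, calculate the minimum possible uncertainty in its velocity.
93.416 m/s

Using the Heisenberg uncertainty principle and Δp = mΔv:
ΔxΔp ≥ ℏ/2
Δx(mΔv) ≥ ℏ/2

The minimum uncertainty in velocity is:
Δv_min = ℏ/(2mΔx)
Δv_min = (1.055e-34 J·s) / (2 × 1.675e-27 kg × 3.370e-10 m)
Δv_min = 9.342e+01 m/s = 93.416 m/s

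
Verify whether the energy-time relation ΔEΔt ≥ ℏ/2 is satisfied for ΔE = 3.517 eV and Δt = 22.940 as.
No, it violates the uncertainty relation.

Calculate the product ΔEΔt:
ΔE = 3.517 eV = 5.635e-19 J
ΔEΔt = (5.635e-19 J) × (2.294e-17 s)
ΔEΔt = 1.293e-35 J·s

Compare to the minimum allowed value ℏ/2:
ℏ/2 = 5.273e-35 J·s

Since ΔEΔt = 1.293e-35 J·s < 5.273e-35 J·s = ℏ/2,
this violates the uncertainty relation.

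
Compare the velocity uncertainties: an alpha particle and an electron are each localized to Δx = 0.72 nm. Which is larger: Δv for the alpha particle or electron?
The electron has the larger minimum velocity uncertainty, by a ratio of 7294.3.

For both particles, Δp_min = ℏ/(2Δx) = 7.323e-26 kg·m/s (same for both).

The velocity uncertainty is Δv = Δp/m:
- alpha particle: Δv = 7.323e-26 / 6.645e-27 = 1.102e+01 m/s = 11.022 m/s
- electron: Δv = 7.323e-26 / 9.109e-31 = 8.039e+04 m/s = 80.394 km/s

Ratio: 8.039e+04 / 1.102e+01 = 7294.3

The lighter particle has larger velocity uncertainty because Δv ∝ 1/m.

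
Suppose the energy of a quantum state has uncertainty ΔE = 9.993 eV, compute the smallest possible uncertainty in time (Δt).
32.934 as

Using the energy-time uncertainty principle:
ΔEΔt ≥ ℏ/2

The minimum uncertainty in time is:
Δt_min = ℏ/(2ΔE)
Δt_min = (1.055e-34 J·s) / (2 × 1.601e-18 J)
Δt_min = 3.293e-17 s = 32.934 as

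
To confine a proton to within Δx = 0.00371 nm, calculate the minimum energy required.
376.883 meV

Localizing a particle requires giving it sufficient momentum uncertainty:

1. From uncertainty principle: Δp ≥ ℏ/(2Δx)
   Δp_min = (1.055e-34 J·s) / (2 × 3.710e-12 m)
   Δp_min = 1.421e-23 kg·m/s

2. This momentum uncertainty corresponds to kinetic energy:
   KE ≈ (Δp)²/(2m) = (1.421e-23)²/(2 × 1.673e-27 kg)
   KE = 6.038e-20 J = 376.883 meV

Tighter localization requires more energy.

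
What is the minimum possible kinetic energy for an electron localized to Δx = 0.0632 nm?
2.385 eV

Localizing a particle requires giving it sufficient momentum uncertainty:

1. From uncertainty principle: Δp ≥ ℏ/(2Δx)
   Δp_min = (1.055e-34 J·s) / (2 × 6.320e-11 m)
   Δp_min = 8.343e-25 kg·m/s

2. This momentum uncertainty corresponds to kinetic energy:
   KE ≈ (Δp)²/(2m) = (8.343e-25)²/(2 × 9.109e-31 kg)
   KE = 3.821e-19 J = 2.385 eV

Tighter localization requires more energy.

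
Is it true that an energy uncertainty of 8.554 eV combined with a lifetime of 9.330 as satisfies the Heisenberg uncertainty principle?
No, it violates the uncertainty relation.

Calculate the product ΔEΔt:
ΔE = 8.554 eV = 1.371e-18 J
ΔEΔt = (1.371e-18 J) × (9.330e-18 s)
ΔEΔt = 1.279e-35 J·s

Compare to the minimum allowed value ℏ/2:
ℏ/2 = 5.273e-35 J·s

Since ΔEΔt = 1.279e-35 J·s < 5.273e-35 J·s = ℏ/2,
this violates the uncertainty relation.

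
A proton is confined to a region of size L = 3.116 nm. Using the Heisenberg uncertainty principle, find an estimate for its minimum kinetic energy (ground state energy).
534.268 neV

Using the uncertainty principle to estimate ground state energy:

1. The position uncertainty is approximately the confinement size:
   Δx ≈ L = 3.116e-09 m

2. From ΔxΔp ≥ ℏ/2, the minimum momentum uncertainty is:
   Δp ≈ ℏ/(2L) = 1.692e-26 kg·m/s

3. The kinetic energy is approximately:
   KE ≈ (Δp)²/(2m) = (1.692e-26)²/(2 × 1.673e-27 kg)
   KE ≈ 8.560e-26 J = 534.268 neV

This is an order-of-magnitude estimate of the ground state energy.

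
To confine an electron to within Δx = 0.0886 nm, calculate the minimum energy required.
1.213 eV

Localizing a particle requires giving it sufficient momentum uncertainty:

1. From uncertainty principle: Δp ≥ ℏ/(2Δx)
   Δp_min = (1.055e-34 J·s) / (2 × 8.860e-11 m)
   Δp_min = 5.951e-25 kg·m/s

2. This momentum uncertainty corresponds to kinetic energy:
   KE ≈ (Δp)²/(2m) = (5.951e-25)²/(2 × 9.109e-31 kg)
   KE = 1.944e-19 J = 1.213 eV

Tighter localization requires more energy.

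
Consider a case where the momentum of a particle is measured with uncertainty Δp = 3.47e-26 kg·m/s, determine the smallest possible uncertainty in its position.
1.520 nm

Using the Heisenberg uncertainty principle:
ΔxΔp ≥ ℏ/2

The minimum uncertainty in position is:
Δx_min = ℏ/(2Δp)
Δx_min = (1.055e-34 J·s) / (2 × 3.470e-26 kg·m/s)
Δx_min = 1.520e-09 m = 1.520 nm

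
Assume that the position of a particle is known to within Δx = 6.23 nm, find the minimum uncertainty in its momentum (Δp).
8.464 × 10^-27 kg·m/s

Using the Heisenberg uncertainty principle:
ΔxΔp ≥ ℏ/2

The minimum uncertainty in momentum is:
Δp_min = ℏ/(2Δx)
Δp_min = (1.055e-34 J·s) / (2 × 6.230e-09 m)
Δp_min = 8.464e-27 kg·m/s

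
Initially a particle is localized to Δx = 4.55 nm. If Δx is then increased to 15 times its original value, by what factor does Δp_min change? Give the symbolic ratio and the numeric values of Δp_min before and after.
Original Δp_min = 1.159 × 10^-26 kg·m/s; new Δp'_min = 7.726 × 10^-28 kg·m/s; ratio Δp'_min/Δp_min = 1/15.

From the uncertainty principle ΔxΔp ≥ ℏ/2, the minimum momentum uncertainty is Δp_min = ℏ/(2Δx).

Original (Δx = 4.55 nm = 4.550e-09 m):
Δp_min = (1.055e-34 J·s)/(2 × 4.550e-09 m) = 1.159e-26 kg·m/s

When Δx → 15Δx:
Δp'_min = ℏ/(2 × 15Δx) = (1/15) × ℏ/(2Δx) = (1/15) × Δp_min
Δp'_min = 1/15 × 1.159e-26 kg·m/s = 7.726e-28 kg·m/s

Since Δp_min ∝ 1/Δx, when Δx is increased to 15 times its original value, Δp_min decreases to 1/15 of its original value.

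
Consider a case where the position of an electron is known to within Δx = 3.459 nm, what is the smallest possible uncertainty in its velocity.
16.734 km/s

Using the Heisenberg uncertainty principle and Δp = mΔv:
ΔxΔp ≥ ℏ/2
Δx(mΔv) ≥ ℏ/2

The minimum uncertainty in velocity is:
Δv_min = ℏ/(2mΔx)
Δv_min = (1.055e-34 J·s) / (2 × 9.109e-31 kg × 3.459e-09 m)
Δv_min = 1.673e+04 m/s = 16.734 km/s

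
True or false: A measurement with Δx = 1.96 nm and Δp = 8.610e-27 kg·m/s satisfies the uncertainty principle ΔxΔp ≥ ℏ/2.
No, it violates the uncertainty principle (impossible measurement).

Calculate the product ΔxΔp:
ΔxΔp = (1.960e-09 m) × (8.610e-27 kg·m/s)
ΔxΔp = 1.688e-35 J·s

Compare to the minimum allowed value ℏ/2:
ℏ/2 = 5.273e-35 J·s

Since ΔxΔp = 1.688e-35 J·s < 5.273e-35 J·s = ℏ/2,
the measurement violates the uncertainty principle.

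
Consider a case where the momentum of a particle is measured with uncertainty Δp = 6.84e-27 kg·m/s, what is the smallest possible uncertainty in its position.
7.709 nm

Using the Heisenberg uncertainty principle:
ΔxΔp ≥ ℏ/2

The minimum uncertainty in position is:
Δx_min = ℏ/(2Δp)
Δx_min = (1.055e-34 J·s) / (2 × 6.840e-27 kg·m/s)
Δx_min = 7.709e-09 m = 7.709 nm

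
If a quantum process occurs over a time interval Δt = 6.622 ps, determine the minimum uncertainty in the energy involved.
49.699 μeV

Using the energy-time uncertainty principle:
ΔEΔt ≥ ℏ/2

The minimum uncertainty in energy is:
ΔE_min = ℏ/(2Δt)
ΔE_min = (1.055e-34 J·s) / (2 × 6.622e-12 s)
ΔE_min = 7.963e-24 J = 49.699 μeV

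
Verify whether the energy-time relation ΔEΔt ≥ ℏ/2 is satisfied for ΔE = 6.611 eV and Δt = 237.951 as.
Yes, it satisfies the uncertainty relation.

Calculate the product ΔEΔt:
ΔE = 6.611 eV = 1.059e-18 J
ΔEΔt = (1.059e-18 J) × (2.380e-16 s)
ΔEΔt = 2.520e-34 J·s

Compare to the minimum allowed value ℏ/2:
ℏ/2 = 5.273e-35 J·s

Since ΔEΔt = 2.520e-34 J·s ≥ 5.273e-35 J·s = ℏ/2,
this satisfies the uncertainty relation.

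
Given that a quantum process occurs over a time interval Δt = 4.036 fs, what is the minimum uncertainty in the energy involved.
81.543 meV

Using the energy-time uncertainty principle:
ΔEΔt ≥ ℏ/2

The minimum uncertainty in energy is:
ΔE_min = ℏ/(2Δt)
ΔE_min = (1.055e-34 J·s) / (2 × 4.036e-15 s)
ΔE_min = 1.306e-20 J = 81.543 meV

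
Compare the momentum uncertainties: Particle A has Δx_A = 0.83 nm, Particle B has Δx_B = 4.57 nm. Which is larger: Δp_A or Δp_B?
Particle A has the larger minimum momentum uncertainty, by a factor of 5.51.

For each particle, the minimum momentum uncertainty is Δp_min = ℏ/(2Δx):

Particle A: Δp_A = ℏ/(2×8.300e-10 m) = 6.353e-26 kg·m/s
Particle B: Δp_B = ℏ/(2×4.570e-09 m) = 1.154e-26 kg·m/s

Ratio: Δp_A/Δp_B = 5.51

Since Δp_min ∝ 1/Δx, the particle with smaller position uncertainty (A) has larger momentum uncertainty.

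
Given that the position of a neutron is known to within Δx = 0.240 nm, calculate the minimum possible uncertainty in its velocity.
131.171 m/s

Using the Heisenberg uncertainty principle and Δp = mΔv:
ΔxΔp ≥ ℏ/2
Δx(mΔv) ≥ ℏ/2

The minimum uncertainty in velocity is:
Δv_min = ℏ/(2mΔx)
Δv_min = (1.055e-34 J·s) / (2 × 1.675e-27 kg × 2.400e-10 m)
Δv_min = 1.312e+02 m/s = 131.171 m/s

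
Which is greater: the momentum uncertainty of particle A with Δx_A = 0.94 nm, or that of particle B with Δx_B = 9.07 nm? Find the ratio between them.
Particle A has the larger minimum momentum uncertainty, by a factor of 9.65.

For each particle, the minimum momentum uncertainty is Δp_min = ℏ/(2Δx):

Particle A: Δp_A = ℏ/(2×9.400e-10 m) = 5.609e-26 kg·m/s
Particle B: Δp_B = ℏ/(2×9.070e-09 m) = 5.814e-27 kg·m/s

Ratio: Δp_A/Δp_B = 9.65

Since Δp_min ∝ 1/Δx, the particle with smaller position uncertainty (A) has larger momentum uncertainty.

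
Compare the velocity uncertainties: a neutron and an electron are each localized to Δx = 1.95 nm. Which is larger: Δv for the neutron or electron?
The electron has the larger minimum velocity uncertainty, by a ratio of 1838.7.

For both particles, Δp_min = ℏ/(2Δx) = 2.704e-26 kg·m/s (same for both).

The velocity uncertainty is Δv = Δp/m:
- neutron: Δv = 2.704e-26 / 1.675e-27 = 1.614e+01 m/s = 16.144 m/s
- electron: Δv = 2.704e-26 / 9.109e-31 = 2.968e+04 m/s = 29.684 km/s

Ratio: 2.968e+04 / 1.614e+01 = 1838.7

The lighter particle has larger velocity uncertainty because Δv ∝ 1/m.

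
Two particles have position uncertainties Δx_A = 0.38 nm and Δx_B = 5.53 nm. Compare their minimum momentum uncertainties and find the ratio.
Particle A has the larger minimum momentum uncertainty, by a factor of 14.55.

For each particle, the minimum momentum uncertainty is Δp_min = ℏ/(2Δx):

Particle A: Δp_A = ℏ/(2×3.800e-10 m) = 1.388e-25 kg·m/s
Particle B: Δp_B = ℏ/(2×5.530e-09 m) = 9.535e-27 kg·m/s

Ratio: Δp_A/Δp_B = 14.55

Since Δp_min ∝ 1/Δx, the particle with smaller position uncertainty (A) has larger momentum uncertainty.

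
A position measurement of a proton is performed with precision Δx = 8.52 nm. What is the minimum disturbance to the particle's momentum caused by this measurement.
6.189 × 10^-27 kg·m/s

The uncertainty principle implies that measuring position disturbs momentum:
ΔxΔp ≥ ℏ/2

When we measure position with precision Δx, we necessarily introduce a momentum uncertainty:
Δp ≥ ℏ/(2Δx)
Δp_min = (1.055e-34 J·s) / (2 × 8.520e-09 m)
Δp_min = 6.189e-27 kg·m/s

The more precisely we measure position, the greater the momentum disturbance.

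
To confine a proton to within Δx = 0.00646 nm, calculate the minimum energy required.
124.305 meV

Localizing a particle requires giving it sufficient momentum uncertainty:

1. From uncertainty principle: Δp ≥ ℏ/(2Δx)
   Δp_min = (1.055e-34 J·s) / (2 × 6.460e-12 m)
   Δp_min = 8.162e-24 kg·m/s

2. This momentum uncertainty corresponds to kinetic energy:
   KE ≈ (Δp)²/(2m) = (8.162e-24)²/(2 × 1.673e-27 kg)
   KE = 1.992e-20 J = 124.305 meV

Tighter localization requires more energy.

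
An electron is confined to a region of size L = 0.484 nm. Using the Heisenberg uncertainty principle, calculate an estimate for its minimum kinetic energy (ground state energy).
40.660 meV

Using the uncertainty principle to estimate ground state energy:

1. The position uncertainty is approximately the confinement size:
   Δx ≈ L = 4.840e-10 m

2. From ΔxΔp ≥ ℏ/2, the minimum momentum uncertainty is:
   Δp ≈ ℏ/(2L) = 1.089e-25 kg·m/s

3. The kinetic energy is approximately:
   KE ≈ (Δp)²/(2m) = (1.089e-25)²/(2 × 9.109e-31 kg)
   KE ≈ 6.515e-21 J = 40.660 meV

This is an order-of-magnitude estimate of the ground state energy.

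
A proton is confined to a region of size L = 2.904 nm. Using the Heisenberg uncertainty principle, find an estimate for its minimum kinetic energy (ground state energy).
615.122 neV

Using the uncertainty principle to estimate ground state energy:

1. The position uncertainty is approximately the confinement size:
   Δx ≈ L = 2.904e-09 m

2. From ΔxΔp ≥ ℏ/2, the minimum momentum uncertainty is:
   Δp ≈ ℏ/(2L) = 1.816e-26 kg·m/s

3. The kinetic energy is approximately:
   KE ≈ (Δp)²/(2m) = (1.816e-26)²/(2 × 1.673e-27 kg)
   KE ≈ 9.855e-26 J = 615.122 neV

This is an order-of-magnitude estimate of the ground state energy.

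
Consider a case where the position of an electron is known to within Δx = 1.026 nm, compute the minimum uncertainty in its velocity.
56.417 km/s

Using the Heisenberg uncertainty principle and Δp = mΔv:
ΔxΔp ≥ ℏ/2
Δx(mΔv) ≥ ℏ/2

The minimum uncertainty in velocity is:
Δv_min = ℏ/(2mΔx)
Δv_min = (1.055e-34 J·s) / (2 × 9.109e-31 kg × 1.026e-09 m)
Δv_min = 5.642e+04 m/s = 56.417 km/s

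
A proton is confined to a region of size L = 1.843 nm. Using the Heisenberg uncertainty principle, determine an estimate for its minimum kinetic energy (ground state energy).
1.527 μeV

Using the uncertainty principle to estimate ground state energy:

1. The position uncertainty is approximately the confinement size:
   Δx ≈ L = 1.843e-09 m

2. From ΔxΔp ≥ ℏ/2, the minimum momentum uncertainty is:
   Δp ≈ ℏ/(2L) = 2.861e-26 kg·m/s

3. The kinetic energy is approximately:
   KE ≈ (Δp)²/(2m) = (2.861e-26)²/(2 × 1.673e-27 kg)
   KE ≈ 2.447e-25 J = 1.527 μeV

This is an order-of-magnitude estimate of the ground state energy.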